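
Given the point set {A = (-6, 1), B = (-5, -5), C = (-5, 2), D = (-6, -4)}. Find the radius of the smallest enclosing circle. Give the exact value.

A smallest enclosing disk is always determined by at most three of the input points on its boundary.
The farthest pair is B–C with squared distance 49. The circle on this segment as diameter has centre (-5, -1.5) and r² = 49/4 = 12.25.
Check A: distance² to centre = 7.25 ≤ 12.25, so it lies inside.
All remaining points lie in this disk, and no smaller disk contains both endpoints, so this is the minimum enclosing circle.
r = √(12.25) = 3.5.

3.5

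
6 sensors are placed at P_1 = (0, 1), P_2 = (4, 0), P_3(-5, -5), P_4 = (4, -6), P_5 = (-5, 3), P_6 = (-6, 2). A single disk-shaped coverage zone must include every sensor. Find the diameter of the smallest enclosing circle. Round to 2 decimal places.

12.81

By Welzl's lemma the MEC is supported by two points (diametrically opposite) or three points (on a circumcircle).
The farthest pair is P_4–P_6 with squared distance 164. The circle on this segment as diameter has centre (-1, -2) and r² = 164/4 = 41.
Check P_1: distance² to centre = 10 ≤ 41, so it lies inside.
All remaining points lie in this disk, and no smaller disk contains both endpoints, so this is the minimum enclosing circle.
Diameter = 2r = 2√41 ≈ 12.81.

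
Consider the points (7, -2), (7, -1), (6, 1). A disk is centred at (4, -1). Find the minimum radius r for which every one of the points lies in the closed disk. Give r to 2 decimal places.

3.16

The required radius is the distance from (4, -1) to the farthest point.
Squared distances: 10, 9, 8.
Maximum is 10, attained at (7, -2).
r = √10 ≈ 3.16.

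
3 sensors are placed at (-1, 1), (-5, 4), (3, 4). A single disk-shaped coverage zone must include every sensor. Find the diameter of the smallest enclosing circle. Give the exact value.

8

Call the three points A, B, C in the order given.
Side lengths²: AB² = 25, AC² = 25, BC² = 64.
Since BC² = 64 ≥ 25 + 25 = 50, the angle opposite BC is not acute, so the smallest enclosing circle has BC as diameter.
Centre = midpoint of BC = (-1, 4), r² = 64/4 = 16.
Diameter = 2r = 2√16 = 8.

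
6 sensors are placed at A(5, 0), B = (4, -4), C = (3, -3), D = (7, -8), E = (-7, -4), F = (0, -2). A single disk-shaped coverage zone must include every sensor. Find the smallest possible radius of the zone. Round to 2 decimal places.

7.30

A smallest enclosing disk is always determined by at most three of the input points on its boundary.
The minimum enclosing circle is determined by three boundary points: A, D, E.
Their circumcentre is (2/13, -71/13) with r² = 9010/169.
The farthest remaining point B is at distance² 2861/169 ≤ 9010/169.
r = √(9010/169) ≈ 7.30.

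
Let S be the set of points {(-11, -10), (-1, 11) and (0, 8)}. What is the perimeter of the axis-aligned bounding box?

64

Width = max x − min x = 0 − (-11) = 11.
Height = max y − min y = 11 − (-10) = 21.
Perimeter = 2(11 + 21) = 64.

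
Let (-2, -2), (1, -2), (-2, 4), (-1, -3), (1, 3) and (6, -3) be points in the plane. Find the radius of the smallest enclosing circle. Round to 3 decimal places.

The minimum enclosing circle of a finite set is fixed by two of the points (as a diameter) or three (as a circumcircle).
The farthest pair is (-2, 4)–(6, -3) with squared distance 113. The circle on this segment as diameter has centre (2, 0.5) and r² = 113/4 = 28.25.
Check (-2, -2): distance² to centre = 22.25 ≤ 28.25, so it lies inside.
All remaining points lie in this disk, and no smaller disk contains both endpoints, so this is the minimum enclosing circle.
r = √(28.25) ≈ 5.315.

5.315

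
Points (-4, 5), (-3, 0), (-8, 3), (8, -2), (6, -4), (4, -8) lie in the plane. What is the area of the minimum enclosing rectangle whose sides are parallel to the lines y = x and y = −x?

126.5

In coordinates u = x + y, v = x − y the rectangle is axis-aligned; the map (x,y)→(u,v) scales areas by 2.
u-values: 1, -3, -5, 6, 2, -4; range = 6 − (-5) = 11.
v-values: -9, -3, -11, 10, 10, 12; range = 12 − (-11) = 23.
Area = (11 × 23) / 2 = 126.5.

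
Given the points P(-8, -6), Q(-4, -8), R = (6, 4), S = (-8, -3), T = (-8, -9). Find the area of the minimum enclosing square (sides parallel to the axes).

The bounding box has width 14 and height 13.
An axis-aligned square enclosing the set must have side ≥ max(width, height).
So the minimum side is max(14, 13) = 14.
Area = 14² = 196.

196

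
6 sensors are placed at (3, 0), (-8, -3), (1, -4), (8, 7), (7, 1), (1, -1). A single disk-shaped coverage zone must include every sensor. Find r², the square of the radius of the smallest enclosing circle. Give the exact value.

By Welzl's lemma the MEC is supported by two points (diametrically opposite) or three points (on a circumcircle).
The farthest pair is (-8, -3)–(8, 7) with squared distance 356. The circle on this segment as diameter has centre (0, 2) and r² = 356/4 = 89.
Check (3, 0): distance² to centre = 13 ≤ 89, so it lies inside.
All remaining points lie in this disk, and no smaller disk contains both endpoints, so this is the minimum enclosing circle.

89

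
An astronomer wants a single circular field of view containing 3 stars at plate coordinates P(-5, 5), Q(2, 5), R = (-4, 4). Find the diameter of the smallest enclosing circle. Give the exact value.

7

Side lengths²: PQ² = 49, PR² = 2, QR² = 37.
Since PQ² = 49 ≥ 37 + 2 = 39, the angle opposite PQ is not acute, so the smallest enclosing circle has PQ as diameter.
Centre = midpoint of PQ = (-1.5, 5), r² = 49/4 = 12.25.
Diameter = 2r = 2√(12.25) = 7.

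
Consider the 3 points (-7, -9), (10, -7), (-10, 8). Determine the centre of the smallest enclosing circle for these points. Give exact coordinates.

Call the three points A, B, C in the order given.
Side lengths²: AB² = 293, AC² = 298, BC² = 625.
Since BC² = 625 ≥ 298 + 293 = 591, the angle opposite BC is not acute, so the smallest enclosing circle has BC as diameter.
Centre = midpoint of BC = (0, 0.5), r² = 625/4 = 156.25.
Centre = (0, 0.5).

(0, 0.5)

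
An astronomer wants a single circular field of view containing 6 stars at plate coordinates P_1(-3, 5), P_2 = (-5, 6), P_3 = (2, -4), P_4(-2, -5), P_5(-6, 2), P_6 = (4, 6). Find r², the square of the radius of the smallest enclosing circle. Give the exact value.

10205/242

A smallest enclosing disk is always determined by at most three of the input points on its boundary.
The minimum enclosing circle is determined by three boundary points: P_2, P_4, P_6.
Their circumcentre is (-0.5, 29/22) with r² = 10205/242.
The farthest remaining point P_3 is at distance² 8357/242 ≤ 10205/242.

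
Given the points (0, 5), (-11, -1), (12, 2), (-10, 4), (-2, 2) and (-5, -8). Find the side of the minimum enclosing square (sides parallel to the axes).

23

The bounding box has width 23 and height 13.
An axis-aligned square enclosing the set must have side ≥ max(width, height).
So the minimum side is max(23, 13) = 23.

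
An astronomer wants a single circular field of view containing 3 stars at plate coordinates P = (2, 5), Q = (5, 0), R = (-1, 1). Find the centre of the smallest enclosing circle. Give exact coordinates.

Side lengths²: PQ² = 34, PR² = 25, QR² = 37.
Since QR² = 37 < 34 + 25 = 59, the triangle is acute, so the smallest enclosing circle is the circumcircle.
Circumcentre = (119/54, 31/18), r² = 15725/1458.
Centre = (119/54, 31/18).

(119/54, 31/18)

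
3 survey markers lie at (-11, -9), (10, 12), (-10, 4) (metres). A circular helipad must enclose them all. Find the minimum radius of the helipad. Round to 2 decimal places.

14.85

Call the three points A, B, C in the order given.
Side lengths²: AB² = 882, AC² = 170, BC² = 464.
Since AB² = 882 ≥ 464 + 170 = 634, the angle opposite AB is not acute, so the smallest enclosing circle has AB as diameter.
Centre = midpoint of AB = (-0.5, 1.5), r² = 882/4 = 220.5.
r = √(220.5) ≈ 14.85.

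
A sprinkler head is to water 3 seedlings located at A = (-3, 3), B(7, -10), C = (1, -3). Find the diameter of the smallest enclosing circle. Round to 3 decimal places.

16.401

Side lengths²: AB² = 269, AC² = 52, BC² = 85.
Since AB² = 269 ≥ 85 + 52 = 137, the angle opposite AB is not acute, so the smallest enclosing circle has AB as diameter.
Centre = midpoint of AB = (2, -3.5), r² = 269/4 = 67.25.
Diameter = 2r = 2√(67.25) ≈ 16.401.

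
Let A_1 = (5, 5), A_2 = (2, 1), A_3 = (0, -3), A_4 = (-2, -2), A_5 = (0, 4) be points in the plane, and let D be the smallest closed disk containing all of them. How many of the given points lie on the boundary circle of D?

The minimum enclosing circle of a finite set is fixed by two of the points (as a diameter) or three (as a circumcircle).
The farthest pair is A_1–A_4 with squared distance 98. The circle on this segment as diameter has centre (1.5, 1.5) and r² = 98/4 = 24.5.
Check A_2: distance² to centre = 0.5 ≤ 24.5, so it lies inside.
All remaining points lie in this disk, and no smaller disk contains both endpoints, so this is the minimum enclosing circle.
The points at distance exactly r from the centre are A_1, A_4 — 2 points.

2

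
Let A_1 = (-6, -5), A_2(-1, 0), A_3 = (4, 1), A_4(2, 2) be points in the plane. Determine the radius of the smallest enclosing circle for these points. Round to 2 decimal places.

5.83

The minimum enclosing circle of a finite set is fixed by two of the points (as a diameter) or three (as a circumcircle).
The farthest pair is A_1–A_3 with squared distance 136. The circle on this segment as diameter has centre (-1, -2) and r² = 136/4 = 34.
Check A_2: distance² to centre = 4 ≤ 34, so it lies inside.
All remaining points lie in this disk, and no smaller disk contains both endpoints, so this is the minimum enclosing circle.
r = √34 ≈ 5.83.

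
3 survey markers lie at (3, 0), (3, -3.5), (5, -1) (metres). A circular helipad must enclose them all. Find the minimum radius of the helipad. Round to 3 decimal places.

Call the three points A, B, C in the order given.
Side lengths²: AB² = 12.25, AC² = 5, BC² = 10.25.
Since AB² = 12.25 < 10.25 + 5 = 15.25, the triangle is acute, so the smallest enclosing circle is the circumcircle.
Circumcentre = (3.375, -1.75), r² = 3.203125.
r = √(3.203125) ≈ 1.790.

1.790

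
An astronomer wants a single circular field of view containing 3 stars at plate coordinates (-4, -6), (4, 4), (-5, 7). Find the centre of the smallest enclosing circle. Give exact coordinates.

Call the three points A, B, C in the order given.
Side lengths²: AB² = 164, AC² = 170, BC² = 90.
Since AC² = 170 < 164 + 90 = 254, the triangle is acute, so the smallest enclosing circle is the circumcircle.
Circumcentre = (-40/19, 13/19), r² = 17425/361.
Centre = (-40/19, 13/19).

(-40/19, 13/19)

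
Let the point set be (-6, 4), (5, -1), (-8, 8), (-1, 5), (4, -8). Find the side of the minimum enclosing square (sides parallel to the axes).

16

The bounding box has width 13 and height 16.
An axis-aligned square enclosing the set must have side ≥ max(width, height).
So the minimum side is max(13, 16) = 16.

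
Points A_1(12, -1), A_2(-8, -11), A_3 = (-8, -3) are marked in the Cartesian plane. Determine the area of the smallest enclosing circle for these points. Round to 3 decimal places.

Side lengths²: A_1A_2² = 500, A_1A_3² = 404, A_2A_3² = 64.
Since A_1A_2² = 500 ≥ 404 + 64 = 468, the angle opposite A_1A_2 is not acute, so the smallest enclosing circle has A_1A_2 as diameter.
Centre = midpoint of A_1A_2 = (2, -6), r² = 500/4 = 125.
Area = π·r² = π·125 ≈ 392.699.

392.699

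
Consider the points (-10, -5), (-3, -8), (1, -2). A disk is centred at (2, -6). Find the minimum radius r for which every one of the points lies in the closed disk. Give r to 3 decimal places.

The required radius is the distance from (2, -6) to the farthest point.
Squared distances: 145, 29, 17.
Maximum is 145, attained at (-10, -5).
r = √145 ≈ 12.042.

12.042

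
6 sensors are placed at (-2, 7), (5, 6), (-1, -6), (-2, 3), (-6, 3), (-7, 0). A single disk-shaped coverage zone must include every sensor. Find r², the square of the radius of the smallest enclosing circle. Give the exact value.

The minimum enclosing circle of a finite set is fixed by two of the points (as a diameter) or three (as a circumcircle).
The minimum enclosing circle is determined by three boundary points: (5, 6), (-1, -6), (-7, 0).
Their circumcentre is (0, 1) with r² = 50.
The farthest remaining point (-2, 7) is at distance² 40 ≤ 50.

50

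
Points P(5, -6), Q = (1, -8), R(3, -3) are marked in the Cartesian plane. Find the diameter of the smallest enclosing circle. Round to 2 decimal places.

5.43

Side lengths²: PQ² = 20, PR² = 13, QR² = 29.
Since QR² = 29 < 20 + 13 = 33, the triangle is acute, so the smallest enclosing circle is the circumcircle.
Circumcentre = (2.3125, -5.625), r² = 7.36328125.
Diameter = 2r = 2√(7.36328125) ≈ 5.43.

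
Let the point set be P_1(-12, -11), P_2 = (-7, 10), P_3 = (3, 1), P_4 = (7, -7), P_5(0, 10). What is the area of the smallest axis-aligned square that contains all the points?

441

The bounding box has width 19 and height 21.
An axis-aligned square enclosing the set must have side ≥ max(width, height).
So the minimum side is max(19, 21) = 21.
Area = 21² = 441.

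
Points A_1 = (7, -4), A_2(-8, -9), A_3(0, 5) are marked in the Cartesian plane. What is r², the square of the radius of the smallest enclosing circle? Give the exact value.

Side lengths²: A_1A_2² = 250, A_1A_3² = 130, A_2A_3² = 260.
Since A_2A_3² = 260 < 250 + 130 = 380, the triangle is acute, so the smallest enclosing circle is the circumcircle.
Circumcentre = (-26/17, -58/17), r² = 21125/289.

21125/289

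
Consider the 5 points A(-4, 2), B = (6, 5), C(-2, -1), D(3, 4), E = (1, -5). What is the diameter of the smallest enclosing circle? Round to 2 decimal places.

A smallest enclosing disk is always determined by at most three of the input points on its boundary.
The minimum enclosing circle is determined by three boundary points: A, B, E.
Their circumcentre is (61/34, 29/34) with r² = 20165/578.
The farthest remaining point C is at distance² 10305/578 ≤ 20165/578.
Diameter = 2r = 2√(20165/578) ≈ 11.81.

11.81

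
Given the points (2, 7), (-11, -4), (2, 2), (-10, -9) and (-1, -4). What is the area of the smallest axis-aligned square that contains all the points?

256

The bounding box has width 13 and height 16.
An axis-aligned square enclosing the set must have side ≥ max(width, height).
So the minimum side is max(13, 16) = 16.
Area = 16² = 256.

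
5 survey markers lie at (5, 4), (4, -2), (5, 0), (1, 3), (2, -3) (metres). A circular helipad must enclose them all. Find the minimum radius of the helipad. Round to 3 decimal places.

3.808

The farthest pair is (5, 4)–(2, -3) with squared distance 58. The circle on this segment as diameter has centre (3.5, 0.5) and r² = 58/4 = 14.5.
Check (4, -2): distance² to centre = 6.5 ≤ 14.5, so it lies inside.
All remaining points lie in this disk, and no smaller disk contains both endpoints, so this is the minimum enclosing circle.
r = √(14.5) ≈ 3.808.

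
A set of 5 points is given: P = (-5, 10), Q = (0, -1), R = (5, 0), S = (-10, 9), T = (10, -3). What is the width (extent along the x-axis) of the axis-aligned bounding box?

20

max x = 10, min x = -10, so width = 20.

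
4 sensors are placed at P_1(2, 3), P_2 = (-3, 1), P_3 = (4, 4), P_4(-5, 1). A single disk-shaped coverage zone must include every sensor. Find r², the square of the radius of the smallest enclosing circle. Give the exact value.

The farthest pair is P_3–P_4 with squared distance 90. The circle on this segment as diameter has centre (-0.5, 2.5) and r² = 90/4 = 22.5.
Check P_1: distance² to centre = 6.5 ≤ 22.5, so it lies inside.
All remaining points lie in this disk, and no smaller disk contains both endpoints, so this is the minimum enclosing circle.

22.5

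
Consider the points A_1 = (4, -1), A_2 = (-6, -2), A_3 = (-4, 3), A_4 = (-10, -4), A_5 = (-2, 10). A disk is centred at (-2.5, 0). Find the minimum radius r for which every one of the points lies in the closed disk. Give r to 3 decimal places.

10.012

The required radius is the distance from (-2.5, 0) to the farthest point.
Squared distances: 43.25, 16.25, 11.25, 72.25, 100.25.
Maximum is 100.25, attained at A_5.
r = √(100.25) ≈ 10.012.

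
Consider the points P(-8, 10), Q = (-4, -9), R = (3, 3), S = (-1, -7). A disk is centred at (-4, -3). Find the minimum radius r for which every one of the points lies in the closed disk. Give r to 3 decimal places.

13.601

The required radius is the distance from (-4, -3) to the farthest point.
Squared distances: 185, 36, 85, 25.
Maximum is 185, attained at P.
r = √185 ≈ 13.601.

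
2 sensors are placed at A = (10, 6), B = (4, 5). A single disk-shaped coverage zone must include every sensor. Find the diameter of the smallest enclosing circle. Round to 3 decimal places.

The smallest circle enclosing two points has them as diameter endpoints.
Centre = midpoint = (7, 5.5); r² = |AB|²/4 = 37/4 = 9.25.
Diameter = 2r = 2√(9.25) ≈ 6.083.

6.083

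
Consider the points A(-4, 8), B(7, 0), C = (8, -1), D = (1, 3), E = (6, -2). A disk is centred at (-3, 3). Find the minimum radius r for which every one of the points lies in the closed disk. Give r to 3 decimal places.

11.705

The required radius is the distance from (-3, 3) to the farthest point.
Squared distances: 26, 109, 137, 16, 106.
Maximum is 137, attained at C.
r = √137 ≈ 11.705.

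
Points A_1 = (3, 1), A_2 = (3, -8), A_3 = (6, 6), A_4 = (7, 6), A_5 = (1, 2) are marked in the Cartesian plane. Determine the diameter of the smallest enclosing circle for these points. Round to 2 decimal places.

14.56

A smallest enclosing disk is always determined by at most three of the input points on its boundary.
The farthest pair is A_2–A_4 with squared distance 212. The circle on this segment as diameter has centre (5, -1) and r² = 212/4 = 53.
Check A_1: distance² to centre = 8 ≤ 53, so it lies inside.
All remaining points lie in this disk, and no smaller disk contains both endpoints, so this is the minimum enclosing circle.
Diameter = 2r = 2√53 ≈ 14.56.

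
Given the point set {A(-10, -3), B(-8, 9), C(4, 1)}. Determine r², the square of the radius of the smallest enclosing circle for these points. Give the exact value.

63.7325

Side lengths²: AB² = 148, AC² = 212, BC² = 208.
Since AC² = 212 < 208 + 148 = 356, the triangle is acute, so the smallest enclosing circle is the circumcircle.
Circumcentre = (-3.9, 2.15), r² = 63.7325.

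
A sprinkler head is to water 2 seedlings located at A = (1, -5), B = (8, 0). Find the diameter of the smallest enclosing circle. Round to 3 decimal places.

The smallest circle enclosing two points has them as diameter endpoints.
Centre = midpoint = (4.5, -2.5); r² = |AB|²/4 = 74/4 = 18.5.
Diameter = 2r = 2√(18.5) ≈ 8.602.

8.602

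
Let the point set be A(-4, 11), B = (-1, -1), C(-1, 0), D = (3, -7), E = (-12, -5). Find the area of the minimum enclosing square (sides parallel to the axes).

324

The bounding box has width 15 and height 18.
An axis-aligned square enclosing the set must have side ≥ max(width, height).
So the minimum side is max(15, 18) = 18.
Area = 18² = 324.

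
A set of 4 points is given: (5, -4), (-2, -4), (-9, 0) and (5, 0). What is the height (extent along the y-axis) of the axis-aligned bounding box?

4

max y = 0, min y = -4, so height = 4.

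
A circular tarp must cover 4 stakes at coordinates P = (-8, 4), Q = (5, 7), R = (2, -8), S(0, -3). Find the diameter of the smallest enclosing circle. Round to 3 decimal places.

17.140

The minimum enclosing circle of a finite set is fixed by two of the points (as a diameter) or three (as a circumcircle).
The minimum enclosing circle is determined by three boundary points: P, Q, R.
Their circumcentre is (-9/31, 8/31) with r² = 70577/961.
The farthest remaining point S is at distance² 10282/961 ≤ 70577/961.
Diameter = 2r = 2√(70577/961) ≈ 17.140.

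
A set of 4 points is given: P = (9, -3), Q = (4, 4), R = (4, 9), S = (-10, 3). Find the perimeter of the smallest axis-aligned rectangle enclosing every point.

62

Width = max x − min x = 9 − (-10) = 19.
Height = max y − min y = 9 − (-3) = 12.
Perimeter = 2(19 + 12) = 62.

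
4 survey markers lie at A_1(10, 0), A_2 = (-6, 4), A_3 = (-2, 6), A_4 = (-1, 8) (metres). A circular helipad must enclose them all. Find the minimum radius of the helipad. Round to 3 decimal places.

The minimum enclosing circle of a finite set is fixed by two of the points (as a diameter) or three (as a circumcircle).
The farthest pair is A_1–A_2 with squared distance 272. The circle on this segment as diameter has centre (2, 2) and r² = 272/4 = 68.
Check A_3: distance² to centre = 32 ≤ 68, so it lies inside.
All remaining points lie in this disk, and no smaller disk contains both endpoints, so this is the minimum enclosing circle.
r = √68 ≈ 8.246.

8.246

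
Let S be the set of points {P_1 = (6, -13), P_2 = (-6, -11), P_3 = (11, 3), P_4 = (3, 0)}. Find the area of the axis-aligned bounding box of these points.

x ranges over [-6, 11], width 17.
y ranges over [-13, 3], height 16.
Area = 17 × 16 = 272.

272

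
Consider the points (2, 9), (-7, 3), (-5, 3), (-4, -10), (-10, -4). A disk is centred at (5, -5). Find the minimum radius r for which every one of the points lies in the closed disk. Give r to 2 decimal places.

The required radius is the distance from (5, -5) to the farthest point.
Squared distances: 205, 208, 164, 106, 226.
Maximum is 226, attained at (-10, -4).
r = √226 ≈ 15.03.

15.03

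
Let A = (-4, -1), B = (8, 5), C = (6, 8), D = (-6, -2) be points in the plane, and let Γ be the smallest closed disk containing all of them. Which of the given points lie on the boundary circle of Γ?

The minimum enclosing circle of a finite set is fixed by two of the points (as a diameter) or three (as a circumcircle).
The minimum enclosing circle is determined by three boundary points: B, C, D.
Their circumcentre is (0.625, 2.25) with r² = 61.953125.
The farthest remaining point A is at distance² 31.953125 ≤ 61.953125.
The points at distance exactly r from the centre are B, C, D — 3 points.

B, C, D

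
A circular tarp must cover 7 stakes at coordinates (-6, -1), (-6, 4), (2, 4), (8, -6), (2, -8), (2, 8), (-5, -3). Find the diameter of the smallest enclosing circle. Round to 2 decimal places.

17.23

By Welzl's lemma the MEC is supported by two points (diametrically opposite) or three points (on a circumcircle).
The minimum enclosing circle is determined by three boundary points: (-6, 4), (8, -6), (2, 8).
Their circumcentre is (22/17, -10/17) with r² = 21460/289.
The farthest remaining point (2, -8) is at distance² 16020/289 ≤ 21460/289.
Diameter = 2r = 2√(21460/289) ≈ 17.23.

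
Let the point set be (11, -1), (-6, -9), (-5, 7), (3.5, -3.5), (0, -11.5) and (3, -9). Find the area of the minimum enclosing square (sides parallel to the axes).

342.25

The bounding box has width 17 and height 18.5.
An axis-aligned square enclosing the set must have side ≥ max(width, height).
So the minimum side is max(17, 18.5) = 18.5.
Area = 18.5² = 342.25.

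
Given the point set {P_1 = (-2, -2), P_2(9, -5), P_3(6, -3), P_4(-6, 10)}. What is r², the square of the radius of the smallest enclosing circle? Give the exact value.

The farthest pair is P_2–P_4 with squared distance 450. The circle on this segment as diameter has centre (1.5, 2.5) and r² = 450/4 = 112.5.
Check P_1: distance² to centre = 32.5 ≤ 112.5, so it lies inside.
All remaining points lie in this disk, and no smaller disk contains both endpoints, so this is the minimum enclosing circle.

112.5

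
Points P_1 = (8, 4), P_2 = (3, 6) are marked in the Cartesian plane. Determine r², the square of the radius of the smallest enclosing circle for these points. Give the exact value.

7.25

The smallest circle enclosing two points has them as diameter endpoints.
Centre = midpoint = (5.5, 5); r² = |P_1P_2|²/4 = 29/4 = 7.25.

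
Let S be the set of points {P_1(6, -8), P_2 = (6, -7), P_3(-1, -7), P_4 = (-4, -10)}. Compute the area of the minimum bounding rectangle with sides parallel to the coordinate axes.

x ranges over [-4, 6], width 10.
y ranges over [-10, -7], height 3.
Area = 10 × 3 = 30.

30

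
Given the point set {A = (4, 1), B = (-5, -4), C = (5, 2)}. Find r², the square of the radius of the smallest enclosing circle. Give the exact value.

Side lengths²: AB² = 106, AC² = 2, BC² = 136.
Since BC² = 136 ≥ 106 + 2 = 108, the angle opposite BC is not acute, so the smallest enclosing circle has BC as diameter.
Centre = midpoint of BC = (0, -1), r² = 136/4 = 34.

34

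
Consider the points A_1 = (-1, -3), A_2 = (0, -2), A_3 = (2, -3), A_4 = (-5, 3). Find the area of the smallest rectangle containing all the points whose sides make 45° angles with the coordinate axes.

19.5

In coordinates u = x + y, v = x − y the rectangle is axis-aligned; the map (x,y)→(u,v) scales areas by 2.
u-values: -4, -2, -1, -2; range = -1 − (-4) = 3.
v-values: 2, 2, 5, -8; range = 5 − (-8) = 13.
Area = (3 × 13) / 2 = 19.5.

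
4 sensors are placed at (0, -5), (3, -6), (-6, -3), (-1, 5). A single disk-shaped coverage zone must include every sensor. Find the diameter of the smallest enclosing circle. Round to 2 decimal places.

By Welzl's lemma the MEC is supported by two points (diametrically opposite) or three points (on a circumcircle).
The minimum enclosing circle is determined by three boundary points: (3, -6), (-6, -3), (-1, 5).
Their circumcentre is (-19/58, -57/58) with r² = 60965/1682.
The farthest remaining point (0, -5) is at distance² 27325/1682 ≤ 60965/1682.
Diameter = 2r = 2√(60965/1682) ≈ 12.04.

12.04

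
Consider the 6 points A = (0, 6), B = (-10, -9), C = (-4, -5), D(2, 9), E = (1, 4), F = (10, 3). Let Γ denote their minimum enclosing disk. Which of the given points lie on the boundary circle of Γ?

B, D, F

The minimum enclosing circle is determined by three boundary points: B, D, F.
Their circumcentre is (-1/3, -22/9) with r² = 11050/81.
The farthest remaining point A is at distance² 5785/81 ≤ 11050/81.
The points at distance exactly r from the centre are B, D, F — 3 points.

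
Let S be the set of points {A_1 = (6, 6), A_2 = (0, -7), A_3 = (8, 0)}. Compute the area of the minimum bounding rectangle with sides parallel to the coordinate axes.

104

x ranges over [0, 8], width 8.
y ranges over [-7, 6], height 13.
Area = 8 × 13 = 104.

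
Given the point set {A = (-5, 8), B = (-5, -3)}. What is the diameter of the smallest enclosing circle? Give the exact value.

The smallest circle enclosing two points has them as diameter endpoints.
Centre = midpoint = (-5, 2.5); r² = |AB|²/4 = 121/4 = 30.25.
Diameter = 2r = 2√(30.25) = 11.

11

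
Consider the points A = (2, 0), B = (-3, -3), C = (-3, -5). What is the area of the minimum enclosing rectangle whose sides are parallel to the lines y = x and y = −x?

10

In coordinates u = x + y, v = x − y the rectangle is axis-aligned; the map (x,y)→(u,v) scales areas by 2.
u-values: 2, -6, -8; range = 2 − (-8) = 10.
v-values: 2, 0, 2; range = 2 − 0 = 2.
Area = (10 × 2) / 2 = 10.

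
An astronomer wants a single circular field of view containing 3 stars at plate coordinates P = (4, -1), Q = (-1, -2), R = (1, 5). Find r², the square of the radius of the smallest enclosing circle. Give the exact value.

3445/242

Side lengths²: PQ² = 26, PR² = 45, QR² = 53.
Since QR² = 53 < 45 + 26 = 71, the triangle is acute, so the smallest enclosing circle is the circumcircle.
Circumcentre = (21/22, 27/22), r² = 3445/242.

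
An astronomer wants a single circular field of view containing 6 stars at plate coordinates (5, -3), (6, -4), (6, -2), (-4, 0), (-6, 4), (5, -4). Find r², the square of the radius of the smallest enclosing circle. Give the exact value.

The minimum enclosing circle of a finite set is fixed by two of the points (as a diameter) or three (as a circumcircle).
The farthest pair is (6, -4)–(-6, 4) with squared distance 208. The circle on this segment as diameter has centre (0, 0) and r² = 208/4 = 52.
Check (5, -3): distance² to centre = 34 ≤ 52, so it lies inside.
All remaining points lie in this disk, and no smaller disk contains both endpoints, so this is the minimum enclosing circle.

52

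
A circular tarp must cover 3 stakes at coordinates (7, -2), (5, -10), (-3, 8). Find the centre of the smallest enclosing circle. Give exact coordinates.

(1, -1)

Call the three points A, B, C in the order given.
Side lengths²: AB² = 68, AC² = 200, BC² = 388.
Since BC² = 388 ≥ 200 + 68 = 268, the angle opposite BC is not acute, so the smallest enclosing circle has BC as diameter.
Centre = midpoint of BC = (1, -1), r² = 388/4 = 97.
Centre = (1, -1).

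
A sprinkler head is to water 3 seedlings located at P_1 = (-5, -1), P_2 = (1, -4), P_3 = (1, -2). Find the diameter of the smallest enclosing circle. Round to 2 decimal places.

Side lengths²: P_1P_2² = 45, P_1P_3² = 37, P_2P_3² = 4.
Since P_1P_2² = 45 ≥ 37 + 4 = 41, the angle opposite P_1P_2 is not acute, so the smallest enclosing circle has P_1P_2 as diameter.
Centre = midpoint of P_1P_2 = (-2, -2.5), r² = 45/4 = 11.25.
Diameter = 2r = 2√(11.25) ≈ 6.71.

6.71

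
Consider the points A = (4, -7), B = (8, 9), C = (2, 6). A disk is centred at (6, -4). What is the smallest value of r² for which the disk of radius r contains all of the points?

173

The required radius is the distance from (6, -4) to the farthest point.
Squared distances: 13, 173, 116.
Maximum is 173, attained at B.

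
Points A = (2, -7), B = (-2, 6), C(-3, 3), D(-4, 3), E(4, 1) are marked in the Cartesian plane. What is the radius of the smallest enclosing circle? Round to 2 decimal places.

6.80

By Welzl's lemma the MEC is supported by two points (diametrically opposite) or three points (on a circumcircle).
The farthest pair is A–B with squared distance 185. The circle on this segment as diameter has centre (0, -0.5) and r² = 185/4 = 46.25.
Check C: distance² to centre = 21.25 ≤ 46.25, so it lies inside.
All remaining points lie in this disk, and no smaller disk contains both endpoints, so this is the minimum enclosing circle.
r = √(46.25) ≈ 6.80.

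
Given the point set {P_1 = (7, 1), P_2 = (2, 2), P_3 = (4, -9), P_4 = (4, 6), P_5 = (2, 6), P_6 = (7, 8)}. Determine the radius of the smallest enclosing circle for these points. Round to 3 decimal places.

8.631

The farthest pair is P_3–P_6 with squared distance 298. The circle on this segment as diameter has centre (5.5, -0.5) and r² = 298/4 = 74.5.
Check P_1: distance² to centre = 4.5 ≤ 74.5, so it lies inside.
All remaining points lie in this disk, and no smaller disk contains both endpoints, so this is the minimum enclosing circle.
r = √(74.5) ≈ 8.631.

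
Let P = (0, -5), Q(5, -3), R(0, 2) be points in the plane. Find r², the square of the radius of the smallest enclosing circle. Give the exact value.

14.5

Side lengths²: PQ² = 29, PR² = 49, QR² = 50.
Since QR² = 50 < 49 + 29 = 78, the triangle is acute, so the smallest enclosing circle is the circumcircle.
Circumcentre = (1.5, -1.5), r² = 14.5.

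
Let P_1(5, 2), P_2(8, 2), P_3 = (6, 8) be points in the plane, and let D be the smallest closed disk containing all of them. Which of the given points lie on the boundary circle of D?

Side lengths²: P_1P_2² = 9, P_1P_3² = 37, P_2P_3² = 40.
Since P_2P_3² = 40 < 37 + 9 = 46, the triangle is acute, so the smallest enclosing circle is the circumcircle.
Circumcentre = (6.5, 29/6), r² = 185/18.
The points at distance exactly r from the centre are P_1, P_2, P_3 — 3 points.

P_1, P_2, P_3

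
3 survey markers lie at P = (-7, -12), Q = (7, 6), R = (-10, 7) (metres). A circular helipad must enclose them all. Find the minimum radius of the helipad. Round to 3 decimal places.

11.671

Side lengths²: PQ² = 520, PR² = 370, QR² = 290.
Since PQ² = 520 < 370 + 290 = 660, the triangle is acute, so the smallest enclosing circle is the circumcircle.
Circumcentre = (-1.96875, -1.46875), r² = 136.220703125.
r = √(136.220703125) ≈ 11.671.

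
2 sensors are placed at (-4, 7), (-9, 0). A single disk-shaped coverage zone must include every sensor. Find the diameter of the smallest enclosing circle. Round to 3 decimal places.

The smallest circle enclosing two points has them as diameter endpoints.
Centre = midpoint = (-6.5, 3.5); r² = |(-4, 7)−(-9, 0)|²/4 = 74/4 = 18.5.
Diameter = 2r = 2√(18.5) ≈ 8.602.

8.602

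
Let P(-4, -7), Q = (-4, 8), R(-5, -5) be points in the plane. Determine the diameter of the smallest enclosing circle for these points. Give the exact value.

Side lengths²: PQ² = 225, PR² = 5, QR² = 170.
Since PQ² = 225 ≥ 170 + 5 = 175, the angle opposite PQ is not acute, so the smallest enclosing circle has PQ as diameter.
Centre = midpoint of PQ = (-4, 0.5), r² = 225/4 = 56.25.
Diameter = 2r = 2√(56.25) = 15.

15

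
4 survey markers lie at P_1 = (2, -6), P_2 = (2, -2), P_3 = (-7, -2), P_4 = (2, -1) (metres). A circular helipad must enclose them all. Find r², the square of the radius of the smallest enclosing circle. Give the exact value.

3977/162

The minimum enclosing circle is determined by three boundary points: P_1, P_3, P_4.
Their circumcentre is (-41/18, -3.5) with r² = 3977/162.
The farthest remaining point P_2 is at distance² 3329/162 ≤ 3977/162.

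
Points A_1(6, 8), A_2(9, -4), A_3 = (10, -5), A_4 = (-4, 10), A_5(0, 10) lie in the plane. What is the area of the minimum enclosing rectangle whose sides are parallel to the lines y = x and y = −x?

In coordinates u = x + y, v = x − y the rectangle is axis-aligned; the map (x,y)→(u,v) scales areas by 2.
u-values: 14, 5, 5, 6, 10; range = 14 − 5 = 9.
v-values: -2, 13, 15, -14, -10; range = 15 − (-14) = 29.
Area = (9 × 29) / 2 = 130.5.

130.5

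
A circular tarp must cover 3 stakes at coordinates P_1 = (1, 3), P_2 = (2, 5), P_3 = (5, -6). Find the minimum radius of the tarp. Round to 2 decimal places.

5.70

Side lengths²: P_1P_2² = 5, P_1P_3² = 97, P_2P_3² = 130.
Since P_2P_3² = 130 ≥ 97 + 5 = 102, the angle opposite P_2P_3 is not acute, so the smallest enclosing circle has P_2P_3 as diameter.
Centre = midpoint of P_2P_3 = (3.5, -0.5), r² = 130/4 = 32.5.
r = √(32.5) ≈ 5.70.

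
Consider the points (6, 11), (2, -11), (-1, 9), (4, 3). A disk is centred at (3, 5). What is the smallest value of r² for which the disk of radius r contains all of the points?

The required radius is the distance from (3, 5) to the farthest point.
Squared distances: 45, 257, 32, 5.
Maximum is 257, attained at (2, -11).

257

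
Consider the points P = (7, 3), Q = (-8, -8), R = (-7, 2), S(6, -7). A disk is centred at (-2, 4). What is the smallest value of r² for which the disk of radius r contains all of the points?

185

The required radius is the distance from (-2, 4) to the farthest point.
Squared distances: 82, 180, 29, 185.
Maximum is 185, attained at S.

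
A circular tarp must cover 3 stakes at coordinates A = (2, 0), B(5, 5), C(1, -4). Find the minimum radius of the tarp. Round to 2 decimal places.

4.92

Side lengths²: AB² = 34, AC² = 17, BC² = 97.
Since BC² = 97 ≥ 34 + 17 = 51, the angle opposite BC is not acute, so the smallest enclosing circle has BC as diameter.
Centre = midpoint of BC = (3, 0.5), r² = 97/4 = 24.25.
r = √(24.25) ≈ 4.92.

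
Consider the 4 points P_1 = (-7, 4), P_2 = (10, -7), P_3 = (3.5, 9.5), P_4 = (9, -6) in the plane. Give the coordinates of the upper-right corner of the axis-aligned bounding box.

x-range [-7, 10], y-range [-7, 9.5].
The upper-right corner is (10, 9.5).

(10, 9.5)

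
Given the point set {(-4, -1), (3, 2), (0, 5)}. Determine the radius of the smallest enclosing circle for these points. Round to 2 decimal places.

Call the three points A, B, C in the order given.
Side lengths²: AB² = 58, AC² = 52, BC² = 18.
Since AB² = 58 < 52 + 18 = 70, the triangle is acute, so the smallest enclosing circle is the circumcircle.
Circumcentre = (-0.8, 1.2), r² = 15.08.
r = √(15.08) ≈ 3.88.

3.88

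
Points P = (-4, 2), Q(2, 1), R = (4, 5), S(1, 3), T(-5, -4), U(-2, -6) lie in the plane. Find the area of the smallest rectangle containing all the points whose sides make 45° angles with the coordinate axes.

90

In coordinates u = x + y, v = x − y the rectangle is axis-aligned; the map (x,y)→(u,v) scales areas by 2.
u-values: -2, 3, 9, 4, -9, -8; range = 9 − (-9) = 18.
v-values: -6, 1, -1, -2, -1, 4; range = 4 − (-6) = 10.
Area = (18 × 10) / 2 = 90.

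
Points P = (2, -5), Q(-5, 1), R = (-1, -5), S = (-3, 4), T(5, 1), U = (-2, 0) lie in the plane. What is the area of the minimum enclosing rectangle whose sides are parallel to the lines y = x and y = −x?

In coordinates u = x + y, v = x − y the rectangle is axis-aligned; the map (x,y)→(u,v) scales areas by 2.
u-values: -3, -4, -6, 1, 6, -2; range = 6 − (-6) = 12.
v-values: 7, -6, 4, -7, 4, -2; range = 7 − (-7) = 14.
Area = (12 × 14) / 2 = 84.

84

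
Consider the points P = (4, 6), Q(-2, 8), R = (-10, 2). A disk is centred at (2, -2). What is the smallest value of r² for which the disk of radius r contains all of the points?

160

The required radius is the distance from (2, -2) to the farthest point.
Squared distances: 68, 116, 160.
Maximum is 160, attained at R.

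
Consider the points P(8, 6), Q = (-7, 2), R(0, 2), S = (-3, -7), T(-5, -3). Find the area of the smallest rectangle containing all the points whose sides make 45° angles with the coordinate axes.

156

In coordinates u = x + y, v = x − y the rectangle is axis-aligned; the map (x,y)→(u,v) scales areas by 2.
u-values: 14, -5, 2, -10, -8; range = 14 − (-10) = 24.
v-values: 2, -9, -2, 4, -2; range = 4 − (-9) = 13.
Area = (24 × 13) / 2 = 156.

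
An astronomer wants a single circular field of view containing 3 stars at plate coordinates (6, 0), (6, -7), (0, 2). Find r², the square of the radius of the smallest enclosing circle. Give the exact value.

29.25

Call the three points A, B, C in the order given.
Side lengths²: AB² = 49, AC² = 40, BC² = 117.
Since BC² = 117 ≥ 49 + 40 = 89, the angle opposite BC is not acute, so the smallest enclosing circle has BC as diameter.
Centre = midpoint of BC = (3, -2.5), r² = 117/4 = 29.25.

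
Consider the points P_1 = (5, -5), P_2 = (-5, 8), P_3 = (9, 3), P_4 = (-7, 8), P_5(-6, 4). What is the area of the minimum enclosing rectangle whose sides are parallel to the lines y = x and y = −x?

In coordinates u = x + y, v = x − y the rectangle is axis-aligned; the map (x,y)→(u,v) scales areas by 2.
u-values: 0, 3, 12, 1, -2; range = 12 − (-2) = 14.
v-values: 10, -13, 6, -15, -10; range = 10 − (-15) = 25.
Area = (14 × 25) / 2 = 175.

175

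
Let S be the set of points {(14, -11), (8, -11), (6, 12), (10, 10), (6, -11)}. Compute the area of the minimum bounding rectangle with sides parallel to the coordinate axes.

x ranges over [6, 14], width 8.
y ranges over [-11, 12], height 23.
Area = 8 × 23 = 184.

184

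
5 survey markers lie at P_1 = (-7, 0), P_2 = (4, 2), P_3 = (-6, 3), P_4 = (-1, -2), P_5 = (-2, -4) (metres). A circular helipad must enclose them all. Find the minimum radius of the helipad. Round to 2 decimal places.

5.59

A smallest enclosing disk is always determined by at most three of the input points on its boundary.
The farthest pair is P_1–P_2 with squared distance 125. The circle on this segment as diameter has centre (-1.5, 1) and r² = 125/4 = 31.25.
Check P_3: distance² to centre = 24.25 ≤ 31.25, so it lies inside.
All remaining points lie in this disk, and no smaller disk contains both endpoints, so this is the minimum enclosing circle.
r = √(31.25) ≈ 5.59.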